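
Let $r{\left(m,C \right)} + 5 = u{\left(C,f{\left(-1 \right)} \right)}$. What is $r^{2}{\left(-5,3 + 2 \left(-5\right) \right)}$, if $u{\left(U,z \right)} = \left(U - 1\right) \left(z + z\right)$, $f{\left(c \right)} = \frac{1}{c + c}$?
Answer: $9$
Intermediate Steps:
$f{\left(c \right)} = \frac{1}{2 c}$
$u{\left(U,z \right)} = 2 z \left(-1 + U\right)$ ($u{\left(U,z \right)} = \left(-1 + U\right) 2 z = 2 z \left(-1 + U\right)$)
$r{\left(m,C \right)} = -4 - C$ ($r{\left(m,C \right)} = -5 + 2 \frac{1}{2 \left(-1\right)} \left(-1 + C\right) = -5 + 2 \cdot \frac{1}{2} \left(-1\right) \left(-1 + C\right) = -5 + 2 \left(- \frac{1}{2}\right) \left(-1 + C\right) = -5 - \left(-1 + C\right) = -4 - C$)
$r^{2}{\left(-5,3 + 2 \left(-5\right) \right)} = \left(-4 - \left(3 + 2 \left(-5\right)\right)\right)^{2} = \left(-4 - \left(3 - 10\right)\right)^{2} = \left(-4 - -7\right)^{2} = \left(-4 + 7\right)^{2} = 3^{2} = 9$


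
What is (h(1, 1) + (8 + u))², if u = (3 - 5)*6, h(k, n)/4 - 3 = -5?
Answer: 144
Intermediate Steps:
h(k, n) = -8 (h(k, n) = 12 + 4*(-5) = 12 - 20 = -8)
u = -12 (u = -2*6 = -12)
(h(1, 1) + (8 + u))² = (-8 + (8 - 12))² = (-8 - 4)² = (-12)² = 144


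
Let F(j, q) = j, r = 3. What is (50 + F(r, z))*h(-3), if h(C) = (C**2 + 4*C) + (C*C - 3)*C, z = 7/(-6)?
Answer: -1113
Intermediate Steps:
z = -7/6 (z = 7*(-1/6) = -7/6 ≈ -1.1667)
h(C) = C**2 + 4*C + C*(-3 + C**2) (h(C) = (C**2 + 4*C) + (C**2 - 3)*C = (C**2 + 4*C) + (-3 + C**2)*C = (C**2 + 4*C) + C*(-3 + C**2) = C**2 + 4*C + C*(-3 + C**2))
(50 + F(r, z))*h(-3) = (50 + 3)*(-3*(1 - 3 + (-3)**2)) = 53*(-3*(1 - 3 + 9)) = 53*(-3*7) = 53*(-21) = -1113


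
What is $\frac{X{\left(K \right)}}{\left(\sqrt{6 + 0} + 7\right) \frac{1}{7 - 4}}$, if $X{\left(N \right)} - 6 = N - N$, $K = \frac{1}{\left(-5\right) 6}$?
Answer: $\frac{126}{43} - \frac{18 \sqrt{6}}{43} \approx 1.9049$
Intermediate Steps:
$K = - \frac{1}{30}$ ($K = \frac{1}{-30} = - \frac{1}{30} \approx -0.033333$)
$X{\left(N \right)} = 6$ ($X{\left(N \right)} = 6 + \left(N - N\right) = 6 + 0 = 6$)
$\frac{X{\left(K \right)}}{\left(\sqrt{6 + 0} + 7\right) \frac{1}{7 - 4}} = \frac{6}{\left(\sqrt{6 + 0} + 7\right) \frac{1}{7 - 4}} = \frac{6}{\left(\sqrt{6} + 7\right) \frac{1}{3}} = \frac{6}{\left(7 + \sqrt{6}\right) \frac{1}{3}} = \frac{6}{\frac{7}{3} + \frac{\sqrt{6}}{3}}$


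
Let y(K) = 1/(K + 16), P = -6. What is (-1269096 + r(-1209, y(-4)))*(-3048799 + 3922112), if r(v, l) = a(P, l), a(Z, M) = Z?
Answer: -1108323274926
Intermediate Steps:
y(K) = 1/(16 + K)
r(v, l) = -6
(-1269096 + r(-1209, y(-4)))*(-3048799 + 3922112) = (-1269096 - 6)*(-3048799 + 3922112) = -1269102*873313 = -1108323274926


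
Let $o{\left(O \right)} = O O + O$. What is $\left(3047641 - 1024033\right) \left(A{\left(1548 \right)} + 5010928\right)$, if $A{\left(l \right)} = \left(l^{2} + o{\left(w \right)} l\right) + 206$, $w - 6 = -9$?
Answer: $15008546067408$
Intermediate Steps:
$w = -3$ ($w = 6 - 9 = -3$)
$o{\left(O \right)} = O + O^{2}$ ($o{\left(O \right)} = O^{2} + O = O + O^{2}$)
$A{\left(l \right)} = 206 + l^{2} + 6 l$ ($A{\left(l \right)} = \left(l^{2} + - 3 \left(1 - 3\right) l\right) + 206 = \left(l^{2} + \left(-3\right) \left(-2\right) l\right) + 206 = \left(l^{2} + 6 l\right) + 206 = 206 + l^{2} + 6 l$)
$\left(3047641 - 1024033\right) \left(A{\left(1548 \right)} + 5010928\right) = \left(3047641 - 1024033\right) \left(\left(206 + 1548^{2} + 6 \cdot 1548\right) + 5010928\right) = 2023608 \left(\left(206 + 2396304 + 9288\right) + 5010928\right) = 2023608 \left(2405798 + 5010928\right) = 2023608 \cdot 7416726 = 15008546067408$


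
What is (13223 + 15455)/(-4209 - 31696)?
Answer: -28678/35905 ≈ -0.79872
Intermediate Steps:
(13223 + 15455)/(-4209 - 31696) = 28678/(-35905) = 28678*(-1/35905) = -28678/35905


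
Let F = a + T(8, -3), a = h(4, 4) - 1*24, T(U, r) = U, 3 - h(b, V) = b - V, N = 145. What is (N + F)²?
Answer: 17424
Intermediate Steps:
h(b, V) = 3 + V - b (h(b, V) = 3 - (b - V) = 3 + (V - b) = 3 + V - b)
a = -21 (a = (3 + 4 - 1*4) - 1*24 = (3 + 4 - 4) - 24 = 3 - 24 = -21)
F = -13 (F = -21 + 8 = -13)
(N + F)² = (145 - 13)² = 132² = 17424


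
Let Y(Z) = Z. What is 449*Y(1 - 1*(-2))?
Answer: 1347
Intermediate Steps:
449*Y(1 - 1*(-2)) = 449*(1 - 1*(-2)) = 449*(1 + 2) = 449*3 = 1347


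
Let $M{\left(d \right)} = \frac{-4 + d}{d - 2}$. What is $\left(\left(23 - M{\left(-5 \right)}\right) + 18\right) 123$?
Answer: $\frac{34194}{7} \approx 4884.9$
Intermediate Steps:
$M{\left(d \right)} = \frac{-4 + d}{-2 + d}$
$\left(\left(23 - M{\left(-5 \right)}\right) + 18\right) 123 = \left(\left(23 - \frac{-4 - 5}{-2 - 5}\right) + 18\right) 123 = \left(\left(23 - \frac{1}{-7} \left(-9\right)\right) + 18\right) 123 = \left(\left(23 - \left(- \frac{1}{7}\right) \left(-9\right)\right) + 18\right) 123 = \left(\left(23 - \frac{9}{7}\right) + 18\right) 123 = \left(\frac{152}{7} + 18\right) 123 = \frac{278}{7} \cdot 123 = \frac{34194}{7}$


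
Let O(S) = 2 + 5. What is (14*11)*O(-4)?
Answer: 1078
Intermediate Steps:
O(S) = 7
(14*11)*O(-4) = (14*11)*7 = 154*7 = 1078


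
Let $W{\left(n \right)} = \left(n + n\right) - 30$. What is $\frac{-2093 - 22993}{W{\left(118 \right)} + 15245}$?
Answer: $- \frac{25086}{15451} \approx -1.6236$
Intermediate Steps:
$W{\left(n \right)} = -30 + 2 n$ ($W{\left(n \right)} = 2 n - 30 = -30 + 2 n$)
$\frac{-2093 - 22993}{W{\left(118 \right)} + 15245} = \frac{-2093 - 22993}{\left(-30 + 2 \cdot 118\right) + 15245} = - \frac{25086}{\left(-30 + 236\right) + 15245} = - \frac{25086}{206 + 15245} = - \frac{25086}{15451}$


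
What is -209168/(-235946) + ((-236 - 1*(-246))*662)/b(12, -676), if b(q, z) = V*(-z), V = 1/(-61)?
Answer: -11892289519/19937437 ≈ -596.48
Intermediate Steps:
V = -1/61 ≈ -0.016393
b(q, z) = z/61 (b(q, z) = -(-1)*z/61 = z/61)
-209168/(-235946) + ((-236 - 1*(-246))*662)/b(12, -676) = -209168/(-235946) + ((-236 - 1*(-246))*662)/(((1/61)*(-676))) = -209168*(-1/235946) + ((-236 + 246)*662)/(-676/61) = 104584/117973 + (10*662)*(-61/676) = 104584/117973 + 6620*(-61/676) = 104584/117973 - 100955/169 = -11892289519/19937437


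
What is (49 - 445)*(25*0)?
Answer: 0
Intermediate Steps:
(49 - 445)*(25*0) = -396*0 = 0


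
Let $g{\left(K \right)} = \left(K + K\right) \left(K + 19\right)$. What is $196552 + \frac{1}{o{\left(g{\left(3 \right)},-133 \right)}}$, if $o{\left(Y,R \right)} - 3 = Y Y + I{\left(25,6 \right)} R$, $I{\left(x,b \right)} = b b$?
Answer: $\frac{2484220729}{12639} \approx 1.9655 \cdot 10^{5}$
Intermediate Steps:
$I{\left(x,b \right)} = b^{2}$
$g{\left(K \right)} = 2 K \left(19 + K\right)$
$o{\left(Y,R \right)} = 3 + Y^{2} + 36 R$ ($o{\left(Y,R \right)} = 3 + \left(Y Y + 6^{2} R\right) = 3 + \left(Y^{2} + 36 R\right) = 3 + Y^{2} + 36 R$)
$196552 + \frac{1}{o{\left(g{\left(3 \right)},-133 \right)}} = 196552 + \frac{1}{3 + \left(2 \cdot 3 \left(19 + 3\right)\right)^{2} + 36 \left(-133\right)} = 196552 + \frac{1}{3 + \left(2 \cdot 3 \cdot 22\right)^{2} - 4788} = 196552 + \frac{1}{3 + 132^{2} - 4788} = 196552 + \frac{1}{3 + 17424 - 4788} = 196552 + \frac{1}{12639} = \frac{2484220729}{12639}$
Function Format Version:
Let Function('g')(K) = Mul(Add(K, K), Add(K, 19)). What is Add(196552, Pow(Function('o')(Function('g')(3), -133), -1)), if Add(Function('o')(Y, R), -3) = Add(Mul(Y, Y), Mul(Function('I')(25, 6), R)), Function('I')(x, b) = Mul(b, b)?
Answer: Rational(2484220729, 12639) ≈ 1.9655e+5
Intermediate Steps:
Function('I')(x, b) = Pow(b, 2)
Function('g')(K) = Mul(2, K, Add(19, K)) (Function('g')(K) = Mul(Mul(2, K), Add(19, K)) = Mul(2, K, Add(19, K)))
Function('o')(Y, R) = Add(3, Pow(Y, 2), Mul(36, R)) (Function('o')(Y, R) = Add(3, Add(Mul(Y, Y), Mul(Pow(6, 2), R))) = Add(3, Add(Pow(Y, 2), Mul(36, R))) = Add(3, Pow(Y, 2), Mul(36, R)))
Add(196552, Pow(Function('o')(Function('g')(3), -133), -1)) = Add(196552, Pow(Add(3, Pow(Mul(2, 3, Add(19, 3)), 2), Mul(36, -133)), -1)) = Add(196552, Pow(Add(3, Pow(Mul(2, 3, 22), 2), -4788), -1)) = Add(196552, Pow(Add(3, Pow(132, 2), -4788), -1)) = Add(196552, Pow(Add(3, 17424, -4788), -1)) = Add(196552, Pow(12639, -1)) = Add(196552, Rational(1, 12639)) = Rational(2484220729, 12639)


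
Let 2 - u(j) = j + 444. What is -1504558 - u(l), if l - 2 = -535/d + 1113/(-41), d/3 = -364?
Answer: -67343385469/44772 ≈ -1.5041e+6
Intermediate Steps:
d = -1092 (d = 3*(-364) = -1092)
l = -1103917/44772 (l = 2 + (-535/(-1092) + 1113/(-41)) = 2 + (-535*(-1/1092) + 1113*(-1/41)) = 2 + (535/1092 - 1113/41) = 2 - 1193461/44772 = -1103917/44772 ≈ -24.656)
u(j) = -442 - j (u(j) = 2 - (j + 444) = 2 - (444 + j) = 2 + (-444 - j) = -442 - j)
-1504558 - u(l) = -1504558 - (-442 - 1*(-1103917/44772)) = -1504558 - (-442 + 1103917/44772) = -1504558 - 1*(-18685307/44772) = -1504558 + 18685307/44772 = -67343385469/44772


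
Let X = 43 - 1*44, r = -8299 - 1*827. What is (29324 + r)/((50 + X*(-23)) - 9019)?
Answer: -10099/4473 ≈ -2.2578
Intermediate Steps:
r = -9126 (r = -8299 - 827 = -9126)
X = -1 (X = 43 - 44 = -1)
(29324 + r)/((50 + X*(-23)) - 9019) = (29324 - 9126)/((50 - 1*(-23)) - 9019) = 20198/((50 + 23) - 9019) = 20198/(73 - 9019) = 20198/(-8946) = 20198*(-1/8946) = -10099/4473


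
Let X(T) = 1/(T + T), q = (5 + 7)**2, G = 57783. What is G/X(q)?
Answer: 16641504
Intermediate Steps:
q = 144 (q = 12**2 = 144)
X(T) = 1/(2*T)
G/X(q) = 57783/(((1/2)/144)) = 57783/(((1/2)*(1/144))) = 57783/(1/288) = 57783*288 = 16641504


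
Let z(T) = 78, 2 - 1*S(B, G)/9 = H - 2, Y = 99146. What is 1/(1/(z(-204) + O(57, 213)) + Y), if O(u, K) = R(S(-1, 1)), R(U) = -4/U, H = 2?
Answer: 700/69402209 ≈ 1.0086e-5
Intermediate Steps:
S(B, G) = 18 (S(B, G) = 18 - 9*(2 - 2) = 18 - 9*0 = 18 + 0 = 18)
O(u, K) = -2/9 (O(u, K) = -4/18 = -4*1/18 = -2/9)
1/(1/(z(-204) + O(57, 213)) + Y) = 1/(1/(78 - 2/9) + 99146) = 1/(1/(700/9) + 99146) = 1/(9/700 + 99146) = 1/(69402209/700) = 700/69402209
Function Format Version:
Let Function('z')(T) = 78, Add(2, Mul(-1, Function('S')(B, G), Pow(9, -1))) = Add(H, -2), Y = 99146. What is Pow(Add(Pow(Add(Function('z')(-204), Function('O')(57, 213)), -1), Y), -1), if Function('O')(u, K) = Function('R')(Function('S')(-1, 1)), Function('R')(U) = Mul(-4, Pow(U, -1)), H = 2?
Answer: Rational(700, 69402209) ≈ 1.0086e-5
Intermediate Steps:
Function('S')(B, G) = 18 (Function('S')(B, G) = Add(18, Mul(-9, Add(2, -2))) = Add(18, Mul(-9, 0)) = Add(18, 0) = 18)
Function('O')(u, K) = Rational(-2, 9) (Function('O')(u, K) = Mul(-4, Pow(18, -1)) = Mul(-4, Rational(1, 18)) = Rational(-2, 9))
Pow(Add(Pow(Add(Function('z')(-204), Function('O')(57, 213)), -1), Y), -1) = Pow(Add(Pow(Add(78, Rational(-2, 9)), -1), 99146), -1) = Pow(Add(Pow(Rational(700, 9), -1), 99146), -1) = Pow(Add(Rational(9, 700), 99146), -1) = Pow(Rational(69402209, 700), -1) = Rational(700, 69402209)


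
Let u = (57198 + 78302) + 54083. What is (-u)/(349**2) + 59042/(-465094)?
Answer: -47682645222/28324457147 ≈ -1.6834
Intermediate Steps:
u = 189583 (u = 135500 + 54083 = 189583)
(-u)/(349**2) + 59042/(-465094) = (-1*189583)/(349**2) + 59042/(-465094) = -189583/121801 + 59042*(-1/465094) = -189583*1/121801 - 29521/232547 = -189583/121801 - 29521/232547 = -47682645222/28324457147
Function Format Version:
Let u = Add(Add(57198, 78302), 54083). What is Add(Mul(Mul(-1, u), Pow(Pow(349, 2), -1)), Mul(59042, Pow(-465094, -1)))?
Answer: Rational(-47682645222, 28324457147) ≈ -1.6834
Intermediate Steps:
u = 189583 (u = Add(135500, 54083) = 189583)
Add(Mul(Mul(-1, u), Pow(Pow(349, 2), -1)), Mul(59042, Pow(-465094, -1))) = Add(Mul(Mul(-1, 189583), Pow(Pow(349, 2), -1)), Mul(59042, Pow(-465094, -1))) = Add(Mul(-189583, Pow(121801, -1)), Mul(59042, Rational(-1, 465094))) = Add(Mul(-189583, Rational(1, 121801)), Rational(-29521, 232547)) = Add(Rational(-189583, 121801), Rational(-29521, 232547)) = Rational(-47682645222, 28324457147)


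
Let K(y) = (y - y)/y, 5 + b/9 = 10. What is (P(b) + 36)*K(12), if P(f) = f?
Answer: 0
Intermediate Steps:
b = 45 (b = -45 + 9*10 = -45 + 90 = 45)
K(y) = 0 (K(y) = 0/y = 0)
(P(b) + 36)*K(12) = (45 + 36)*0 = 81*0 = 0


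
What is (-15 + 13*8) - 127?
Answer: -38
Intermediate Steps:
(-15 + 13*8) - 127 = (-15 + 104) - 127 = 89 - 127 = -38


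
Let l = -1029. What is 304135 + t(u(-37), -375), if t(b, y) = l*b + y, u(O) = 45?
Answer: 257455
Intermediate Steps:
t(b, y) = y - 1029*b (t(b, y) = -1029*b + y = y - 1029*b)
304135 + t(u(-37), -375) = 304135 + (-375 - 1029*45) = 304135 + (-375 - 46305) = 304135 - 46680 = 257455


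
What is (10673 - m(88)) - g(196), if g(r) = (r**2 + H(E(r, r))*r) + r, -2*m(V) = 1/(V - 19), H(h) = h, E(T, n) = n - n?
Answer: -3855581/138 ≈ -27939.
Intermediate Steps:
E(T, n) = 0
m(V) = -1/(2*(-19 + V)) (m(V) = -1/(2*(V - 19)) = -1/(2*(-19 + V)))
g(r) = r + r**2 (g(r) = (r**2 + 0*r) + r = (r**2 + 0) + r = r**2 + r = r + r**2)
(10673 - m(88)) - g(196) = (10673 - (-1)/(-38 + 2*88)) - 196*(1 + 196) = (10673 - (-1)/(-38 + 176)) - 196*197 = (10673 - (-1)/138) - 1*38612 = (10673 - (-1)/138) - 38612 = (10673 - 1*(-1/138)) - 38612 = (10673 + 1/138) - 38612 = 1472875/138 - 38612 = -3855581/138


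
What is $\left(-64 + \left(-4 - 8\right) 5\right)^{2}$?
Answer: $15376$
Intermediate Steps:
$\left(-64 + \left(-4 - 8\right) 5\right)^{2} = \left(-64 - 60\right)^{2} = \left(-124\right)^{2} = 15376$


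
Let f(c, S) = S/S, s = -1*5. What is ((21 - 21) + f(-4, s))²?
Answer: 1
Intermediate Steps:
s = -5
f(c, S) = 1
((21 - 21) + f(-4, s))² = ((21 - 21) + 1)² = (0 + 1)² = 1² = 1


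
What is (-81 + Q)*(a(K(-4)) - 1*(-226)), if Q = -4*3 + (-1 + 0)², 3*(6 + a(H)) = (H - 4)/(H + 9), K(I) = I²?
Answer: -506368/25 ≈ -20255.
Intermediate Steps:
a(H) = -6 + (-4 + H)/(3*(9 + H)) (a(H) = -6 + ((H - 4)/(H + 9))/3 = -6 + ((-4 + H)/(9 + H))/3 = -6 + (-4 + H)/(3*(9 + H)))
Q = -11 (Q = -12 + (-1)² = -12 + 1 = -11)
(-81 + Q)*(a(K(-4)) - 1*(-226)) = (-81 - 11)*((-166 - 17*(-4)²)/(3*(9 + (-4)²)) - 1*(-226)) = -92*((-166 - 17*16)/(3*(9 + 16)) + 226) = -92*((⅓)*(-166 - 272)/25 + 226) = -92*((⅓)*(1/25)*(-438) + 226) = -92*(-146/25 + 226) = -92*5504/25 = -506368/25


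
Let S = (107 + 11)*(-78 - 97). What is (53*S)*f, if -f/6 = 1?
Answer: 6566700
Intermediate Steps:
f = -6 (f = -6*1 = -6)
S = -20650 (S = 118*(-175) = -20650)
(53*S)*f = (53*(-20650))*(-6) = -1094450*(-6) = 6566700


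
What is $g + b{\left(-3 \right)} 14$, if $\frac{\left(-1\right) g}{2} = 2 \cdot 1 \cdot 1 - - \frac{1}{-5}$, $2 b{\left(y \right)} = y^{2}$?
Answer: $\frac{297}{5} \approx 59.4$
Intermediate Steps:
$b{\left(y \right)} = \frac{y^{2}}{2}$
$g = - \frac{18}{5}$ ($g = - 2 \left(2 \cdot 1 \cdot 1 - - \frac{1}{-5}\right) = - 2 \left(2 \cdot 1 - \left(-1\right) \left(- \frac{1}{5}\right)\right) = - 2 \left(2 - \frac{1}{5}\right) = \left(-2\right) \frac{9}{5} = - \frac{18}{5} \approx -3.6$)
$g + b{\left(-3 \right)} 14 = - \frac{18}{5} + \frac{\left(-3\right)^{2}}{2} \cdot 14 = - \frac{18}{5} + \frac{1}{2} \cdot 9 \cdot 14 = - \frac{18}{5} + \frac{9}{2} \cdot 14 = - \frac{18}{5} + 63 = \frac{297}{5}$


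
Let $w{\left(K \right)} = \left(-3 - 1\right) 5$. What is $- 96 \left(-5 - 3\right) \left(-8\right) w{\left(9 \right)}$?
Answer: $122880$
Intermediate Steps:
$w{\left(K \right)} = -20$ ($w{\left(K \right)} = \left(-4\right) 5 = -20$)
$- 96 \left(-5 - 3\right) \left(-8\right) w{\left(9 \right)} = - 96 \left(-5 - 3\right) \left(-8\right) \left(-20\right) = - 96 \left(\left(-8\right) \left(-8\right)\right) \left(-20\right) = \left(-96\right) 64 \left(-20\right) = \left(-6144\right) \left(-20\right) = 122880$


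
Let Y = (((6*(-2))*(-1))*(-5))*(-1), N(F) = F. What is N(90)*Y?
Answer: 5400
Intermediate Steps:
Y = 60 (Y = (-12*(-1)*(-5))*(-1) = (12*(-5))*(-1) = -60*(-1) = 60)
N(90)*Y = 90*60 = 5400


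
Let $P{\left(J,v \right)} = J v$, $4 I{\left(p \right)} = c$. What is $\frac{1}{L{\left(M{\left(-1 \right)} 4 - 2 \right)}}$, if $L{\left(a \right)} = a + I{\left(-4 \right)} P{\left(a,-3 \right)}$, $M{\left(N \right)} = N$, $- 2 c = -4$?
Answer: $\frac{1}{3} \approx 0.33333$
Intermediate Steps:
$c = 2$ ($c = \left(- \frac{1}{2}\right) \left(-4\right) = 2$)
$I{\left(p \right)} = \frac{1}{2}$ ($I{\left(p \right)} = \frac{1}{4} \cdot 2 = \frac{1}{2}$)
$L{\left(a \right)} = - \frac{a}{2}$ ($L{\left(a \right)} = a + \frac{a \left(-3\right)}{2} = a + \frac{\left(-3\right) a}{2} = a - \frac{3 a}{2} = - \frac{a}{2}$)
$\frac{1}{L{\left(M{\left(-1 \right)} 4 - 2 \right)}} = \frac{1}{\left(- \frac{1}{2}\right) \left(\left(-1\right) 4 - 2\right)} = \frac{1}{\left(- \frac{1}{2}\right) \left(-4 - 2\right)} = \frac{1}{\left(- \frac{1}{2}\right) \left(-6\right)} = \frac{1}{3}$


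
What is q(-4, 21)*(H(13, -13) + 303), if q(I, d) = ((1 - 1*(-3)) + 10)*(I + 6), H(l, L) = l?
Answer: 8848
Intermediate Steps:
q(I, d) = 84 + 14*I (q(I, d) = ((1 + 3) + 10)*(6 + I) = (4 + 10)*(6 + I) = 14*(6 + I) = 84 + 14*I)
q(-4, 21)*(H(13, -13) + 303) = (84 + 14*(-4))*(13 + 303) = (84 - 56)*316 = 28*316 = 8848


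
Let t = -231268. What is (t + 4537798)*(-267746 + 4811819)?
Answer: 19569186696690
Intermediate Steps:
(t + 4537798)*(-267746 + 4811819) = (-231268 + 4537798)*(-267746 + 4811819) = 4306530*4544073 = 19569186696690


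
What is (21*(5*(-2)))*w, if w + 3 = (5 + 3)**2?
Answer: -12810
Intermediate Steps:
w = 61 (w = -3 + (5 + 3)**2 = -3 + 8**2 = -3 + 64 = 61)
(21*(5*(-2)))*w = (21*(5*(-2)))*61 = (21*(-10))*61 = -210*61 = -12810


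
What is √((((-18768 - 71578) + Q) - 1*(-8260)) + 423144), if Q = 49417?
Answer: 5*√15619 ≈ 624.88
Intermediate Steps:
√((((-18768 - 71578) + Q) - 1*(-8260)) + 423144) = √((((-18768 - 71578) + 49417) - 1*(-8260)) + 423144) = √(((-90346 + 49417) + 8260) + 423144) = √((-40929 + 8260) + 423144) = √(-32669 + 423144) = √390475 = 5*√15619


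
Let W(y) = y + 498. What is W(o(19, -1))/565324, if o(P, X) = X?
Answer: 497/565324 ≈ 0.00087914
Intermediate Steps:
W(y) = 498 + y
W(o(19, -1))/565324 = (498 - 1)/565324 = 497*(1/565324) = 497/565324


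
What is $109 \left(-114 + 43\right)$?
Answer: $-7739$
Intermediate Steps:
$109 \left(-114 + 43\right) = 109 \left(-71\right) = -7739$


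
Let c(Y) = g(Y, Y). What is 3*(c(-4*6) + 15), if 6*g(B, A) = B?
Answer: 33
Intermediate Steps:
g(B, A) = B/6
c(Y) = Y/6
3*(c(-4*6) + 15) = 3*((-4*6)/6 + 15) = 3*((⅙)*(-24) + 15) = 3*(-4 + 15) = 3*11 = 33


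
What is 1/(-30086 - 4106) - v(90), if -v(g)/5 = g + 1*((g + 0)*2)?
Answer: 46159199/34192 ≈ 1350.0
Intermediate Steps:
v(g) = -15*g (v(g) = -5*(g + 1*((g + 0)*2)) = -5*(g + 1*(g*2)) = -5*(g + 1*(2*g)) = -5*(g + 2*g) = -15*g)
1/(-30086 - 4106) - v(90) = 1/(-30086 - 4106) - (-15)*90 = 1/(-34192) - 1*(-1350) = -1/34192 + 1350 = 46159199/34192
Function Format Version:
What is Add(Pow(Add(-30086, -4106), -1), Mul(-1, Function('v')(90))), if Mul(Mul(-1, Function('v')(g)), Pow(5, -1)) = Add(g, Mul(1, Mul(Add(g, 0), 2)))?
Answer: Rational(46159199, 34192) ≈ 1350.0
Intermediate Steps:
Function('v')(g) = Mul(-15, g) (Function('v')(g) = Mul(-5, Add(g, Mul(1, Mul(Add(g, 0), 2)))) = Mul(-5, Add(g, Mul(1, Mul(g, 2)))) = Mul(-5, Add(g, Mul(1, Mul(2, g)))) = Mul(-5, Add(g, Mul(2, g))) = Mul(-5, Mul(3, g)) = Mul(-15, g))
Add(Pow(Add(-30086, -4106), -1), Mul(-1, Function('v')(90))) = Add(Pow(Add(-30086, -4106), -1), Mul(-1, Mul(-15, 90))) = Add(Pow(-34192, -1), Mul(-1, -1350)) = Add(Rational(-1, 34192), 1350) = Rational(46159199, 34192)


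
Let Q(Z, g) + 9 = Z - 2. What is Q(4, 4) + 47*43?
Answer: 2014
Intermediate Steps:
Q(Z, g) = -11 + Z (Q(Z, g) = -9 + (Z - 2) = -9 + (-2 + Z) = -11 + Z)
Q(4, 4) + 47*43 = (-11 + 4) + 47*43 = -7 + 2021 = 2014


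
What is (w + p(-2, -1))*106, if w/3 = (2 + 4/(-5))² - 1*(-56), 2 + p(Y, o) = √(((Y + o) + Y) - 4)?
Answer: 451348/25 + 318*I ≈ 18054.0 + 318.0*I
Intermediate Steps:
p(Y, o) = -2 + √(-4 + o + 2*Y) (p(Y, o) = -2 + √(((Y + o) + Y) - 4) = -2 + √((o + 2*Y) - 4) = -2 + √(-4 + o + 2*Y))
w = 4308/25 (w = 3*((2 + 4/(-5))² - 1*(-56)) = 3*((2 + 4*(-⅕))² + 56) = 3*((2 - ⅘)² + 56) = 3*((6/5)² + 56) = 3*(36/25 + 56) = 3*(1436/25) = 4308/25 ≈ 172.32)
(w + p(-2, -1))*106 = (4308/25 + (-2 + √(-4 - 1 + 2*(-2))))*106 = (4308/25 + (-2 + √(-4 - 1 - 4)))*106 = (4308/25 + (-2 + √(-9)))*106 = (4308/25 + (-2 + 3*I))*106 = (4258/25 + 3*I)*106 = 451348/25 + 318*I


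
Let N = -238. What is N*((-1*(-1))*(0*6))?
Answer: 0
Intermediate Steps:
N*((-1*(-1))*(0*6)) = -238*(-1*(-1))*0*6 = -238*0 = 0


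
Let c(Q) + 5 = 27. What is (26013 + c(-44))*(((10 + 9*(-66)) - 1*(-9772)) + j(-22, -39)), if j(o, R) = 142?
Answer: 242906550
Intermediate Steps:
c(Q) = 22 (c(Q) = -5 + 27 = 22)
(26013 + c(-44))*(((10 + 9*(-66)) - 1*(-9772)) + j(-22, -39)) = (26013 + 22)*(((10 + 9*(-66)) - 1*(-9772)) + 142) = 26035*(((10 - 594) + 9772) + 142) = 26035*((-584 + 9772) + 142) = 26035*(9188 + 142) = 26035*9330 = 242906550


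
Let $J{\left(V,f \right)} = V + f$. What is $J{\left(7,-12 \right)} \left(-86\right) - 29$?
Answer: $401$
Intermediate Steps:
$J{\left(7,-12 \right)} \left(-86\right) - 29 = \left(7 - 12\right) \left(-86\right) - 29 = \left(-5\right) \left(-86\right) - 29 = 430 - 29 = 401$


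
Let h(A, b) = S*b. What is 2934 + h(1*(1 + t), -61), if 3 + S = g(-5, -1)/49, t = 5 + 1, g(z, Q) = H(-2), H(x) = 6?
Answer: 152367/49 ≈ 3109.5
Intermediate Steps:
g(z, Q) = 6
t = 6
S = -141/49 (S = -3 + 6/49 = -141/49 ≈ -2.8776)
h(A, b) = -141*b/49
2934 + h(1*(1 + t), -61) = 2934 - 141/49*(-61) = 2934 + 8601/49 = 152367/49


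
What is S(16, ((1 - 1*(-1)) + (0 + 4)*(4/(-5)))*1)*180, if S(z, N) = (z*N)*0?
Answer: 0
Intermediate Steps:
S(z, N) = 0 (S(z, N) = (N*z)*0 = 0)
S(16, ((1 - 1*(-1)) + (0 + 4)*(4/(-5)))*1)*180 = 0*180 = 0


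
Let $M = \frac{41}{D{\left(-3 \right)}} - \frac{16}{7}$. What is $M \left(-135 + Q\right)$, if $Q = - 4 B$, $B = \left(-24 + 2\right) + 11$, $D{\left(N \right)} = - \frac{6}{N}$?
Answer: $- \frac{3315}{2} \approx -1657.5$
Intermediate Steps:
$B = -11$ ($B = -22 + 11 = -11$)
$M = \frac{255}{14}$ ($M = \frac{41}{\left(-6\right) \frac{1}{-3}} - \frac{16}{7} = \frac{41}{\left(-6\right) \left(- \frac{1}{3}\right)} - \frac{16}{7} = \frac{41}{2} - \frac{16}{7} = \frac{255}{14} \approx 18.214$)
$Q = 44$ ($Q = \left(-4\right) \left(-11\right) = 44$)
$M \left(-135 + Q\right) = \frac{255 \left(-135 + 44\right)}{14} = \frac{255}{14} \left(-91\right) = - \frac{3315}{2}$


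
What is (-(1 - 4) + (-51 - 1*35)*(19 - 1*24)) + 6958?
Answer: 7391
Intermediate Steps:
(-(1 - 4) + (-51 - 1*35)*(19 - 1*24)) + 6958 = (-1*(-3) + (-51 - 35)*(19 - 24)) + 6958 = (3 - 86*(-5)) + 6958 = (3 + 430) + 6958 = 433 + 6958 = 7391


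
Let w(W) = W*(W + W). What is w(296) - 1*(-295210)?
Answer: 470442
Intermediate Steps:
w(W) = 2*W**2 (w(W) = W*(2*W) = 2*W**2)
w(296) - 1*(-295210) = 2*296**2 - 1*(-295210) = 2*87616 + 295210 = 175232 + 295210 = 470442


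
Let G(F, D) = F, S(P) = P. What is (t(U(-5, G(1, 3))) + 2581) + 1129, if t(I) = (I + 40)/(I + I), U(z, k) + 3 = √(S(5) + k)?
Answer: 7381/2 - 20*√6/3 ≈ 3674.2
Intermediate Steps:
U(z, k) = -3 + √(5 + k)
t(I) = (40 + I)/(2*I) (t(I) = (40 + I)/((2*I)) = (40 + I)*(1/(2*I)) = (40 + I)/(2*I))
(t(U(-5, G(1, 3))) + 2581) + 1129 = ((40 + (-3 + √(5 + 1)))/(2*(-3 + √(5 + 1))) + 2581) + 1129 = ((40 + (-3 + √6))/(2*(-3 + √6)) + 2581) + 1129 = ((37 + √6)/(2*(-3 + √6)) + 2581) + 1129 = (2581 + (37 + √6)/(2*(-3 + √6))) + 1129 = 3710 + (37 + √6)/(2*(-3 + √6))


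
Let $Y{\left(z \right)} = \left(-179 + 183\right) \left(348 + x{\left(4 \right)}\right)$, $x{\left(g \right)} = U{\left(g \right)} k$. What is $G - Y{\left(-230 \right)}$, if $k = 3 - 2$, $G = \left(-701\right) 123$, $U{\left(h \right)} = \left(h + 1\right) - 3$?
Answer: $-87623$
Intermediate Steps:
$U{\left(h \right)} = -2 + h$ ($U{\left(h \right)} = \left(1 + h\right) - 3 = -2 + h$)
$G = -86223$
$k = 1$ ($k = 3 - 2 = 1$)
$x{\left(g \right)} = -2 + g$ ($x{\left(g \right)} = \left(-2 + g\right) 1 = -2 + g$)
$Y{\left(z \right)} = 1400$ ($Y{\left(z \right)} = \left(-179 + 183\right) \left(348 + \left(-2 + 4\right)\right) = 4 \left(348 + 2\right) = 4 \cdot 350 = 1400$)
$G - Y{\left(-230 \right)} = -86223 - 1400 = -87623$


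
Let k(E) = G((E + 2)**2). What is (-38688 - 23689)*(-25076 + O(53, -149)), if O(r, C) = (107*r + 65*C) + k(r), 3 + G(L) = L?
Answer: 1626043636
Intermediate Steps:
G(L) = -3 + L
k(E) = -3 + (2 + E)**2 (k(E) = -3 + (E + 2)**2 = -3 + (2 + E)**2)
O(r, C) = -3 + (2 + r)**2 + 65*C + 107*r (O(r, C) = (107*r + 65*C) + (-3 + (2 + r)**2) = (65*C + 107*r) + (-3 + (2 + r)**2) = -3 + (2 + r)**2 + 65*C + 107*r)
(-38688 - 23689)*(-25076 + O(53, -149)) = (-38688 - 23689)*(-25076 + (1 + 53**2 + 65*(-149) + 111*53)) = -62377*(-25076 + (1 + 2809 - 9685 + 5883)) = -62377*(-25076 - 992) = -62377*(-26068) = 1626043636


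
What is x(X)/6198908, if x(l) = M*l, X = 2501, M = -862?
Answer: -1077931/3099454 ≈ -0.34778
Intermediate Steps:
x(l) = -862*l
x(X)/6198908 = -862*2501/6198908 = -2155862*1/6198908 = -1077931/3099454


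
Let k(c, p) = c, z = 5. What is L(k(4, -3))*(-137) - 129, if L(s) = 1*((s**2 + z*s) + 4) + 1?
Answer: -5746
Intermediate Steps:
L(s) = 5 + s**2 + 5*s (L(s) = 1*((s**2 + 5*s) + 4) + 1 = 1*(4 + s**2 + 5*s) + 1 = (4 + s**2 + 5*s) + 1 = 5 + s**2 + 5*s)
L(k(4, -3))*(-137) - 129 = (5 + 4**2 + 5*4)*(-137) - 129 = (5 + 16 + 20)*(-137) - 129 = 41*(-137) - 129 = -5617 - 129 = -5746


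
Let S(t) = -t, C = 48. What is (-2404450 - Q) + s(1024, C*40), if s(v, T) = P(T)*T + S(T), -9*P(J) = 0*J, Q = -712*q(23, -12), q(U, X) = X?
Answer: -2414914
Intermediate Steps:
Q = 8544 (Q = -712*(-12) = 8544)
P(J) = 0 (P(J) = -0*J = -⅑*0 = 0)
s(v, T) = -T (s(v, T) = 0*T - T = 0 - T = -T)
(-2404450 - Q) + s(1024, C*40) = (-2404450 - 1*8544) - 48*40 = (-2404450 - 8544) - 1*1920 = -2412994 - 1920 = -2414914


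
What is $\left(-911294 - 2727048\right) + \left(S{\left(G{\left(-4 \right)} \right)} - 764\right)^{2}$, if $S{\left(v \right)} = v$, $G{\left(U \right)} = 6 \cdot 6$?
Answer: $-3108358$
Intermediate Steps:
$G{\left(U \right)} = 36$
$\left(-911294 - 2727048\right) + \left(S{\left(G{\left(-4 \right)} \right)} - 764\right)^{2} = \left(-911294 - 2727048\right) + \left(36 - 764\right)^{2} = -3638342 + \left(-728\right)^{2} = -3638342 + 529984 = -3108358$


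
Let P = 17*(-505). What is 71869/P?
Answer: -71869/8585 ≈ -8.3715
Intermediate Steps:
P = -8585
71869/P = 71869/(-8585) = 71869*(-1/8585) = -71869/8585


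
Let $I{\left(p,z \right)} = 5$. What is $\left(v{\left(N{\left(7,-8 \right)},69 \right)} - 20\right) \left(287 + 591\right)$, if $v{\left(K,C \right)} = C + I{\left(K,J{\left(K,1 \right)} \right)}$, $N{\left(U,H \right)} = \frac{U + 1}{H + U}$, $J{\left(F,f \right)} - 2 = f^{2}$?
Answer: $47412$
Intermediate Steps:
$J{\left(F,f \right)} = 2 + f^{2}$
$N{\left(U,H \right)} = \frac{1 + U}{H + U}$
$v{\left(K,C \right)} = 5 + C$ ($v{\left(K,C \right)} = C + 5 = 5 + C$)
$\left(v{\left(N{\left(7,-8 \right)},69 \right)} - 20\right) \left(287 + 591\right) = \left(\left(5 + 69\right) - 20\right) \left(287 + 591\right) = \left(74 - 20\right) 878 = 54 \cdot 878 = 47412$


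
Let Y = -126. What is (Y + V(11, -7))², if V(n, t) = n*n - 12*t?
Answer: 6241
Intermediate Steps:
V(n, t) = n² - 12*t
(Y + V(11, -7))² = (-126 + (11² - 12*(-7)))² = (-126 + (121 + 84))² = (-126 + 205)² = 79² = 6241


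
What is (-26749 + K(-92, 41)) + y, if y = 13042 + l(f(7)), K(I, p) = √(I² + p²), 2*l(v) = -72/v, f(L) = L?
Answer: -95985/7 + √10145 ≈ -13611.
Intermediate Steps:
l(v) = -36/v (l(v) = (-72/v)/2 = -36/v)
y = 91258/7 (y = 13042 - 36/7 = 91258/7 ≈ 13037.)
(-26749 + K(-92, 41)) + y = (-26749 + √((-92)² + 41²)) + 91258/7 = (-26749 + √(8464 + 1681)) + 91258/7 = (-26749 + √10145) + 91258/7 = -95985/7 + √10145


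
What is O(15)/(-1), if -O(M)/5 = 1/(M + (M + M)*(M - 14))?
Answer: ⅑ ≈ 0.11111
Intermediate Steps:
O(M) = -5/(M + 2*M*(-14 + M)) (O(M) = -5/(M + (M + M)*(M - 14)) = -5/(M + (2*M)*(-14 + M)) = -5/(M + 2*M*(-14 + M)))
O(15)/(-1) = -5/(15*(-27 + 2*15))/(-1) = -5*1/15/(-27 + 30)*(-1) = -5*1/15/3*(-1) = -5*1/15*⅓*(-1) = -⅑*(-1) = ⅑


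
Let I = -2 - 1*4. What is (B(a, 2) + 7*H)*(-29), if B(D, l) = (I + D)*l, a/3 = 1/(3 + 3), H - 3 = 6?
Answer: -1508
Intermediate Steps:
H = 9 (H = 3 + 6 = 9)
I = -6 (I = -2 - 4 = -6)
a = ½ (a = 3/(3 + 3) = 3/6 = 3*(⅙) = ½ ≈ 0.50000)
B(D, l) = l*(-6 + D) (B(D, l) = (-6 + D)*l = l*(-6 + D))
(B(a, 2) + 7*H)*(-29) = (2*(-6 + ½) + 7*9)*(-29) = (2*(-11/2) + 63)*(-29) = (-11 + 63)*(-29) = 52*(-29) = -1508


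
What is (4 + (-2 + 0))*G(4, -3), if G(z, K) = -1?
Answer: -2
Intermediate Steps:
(4 + (-2 + 0))*G(4, -3) = (4 + (-2 + 0))*(-1) = (4 - 2)*(-1) = 2*(-1) = -2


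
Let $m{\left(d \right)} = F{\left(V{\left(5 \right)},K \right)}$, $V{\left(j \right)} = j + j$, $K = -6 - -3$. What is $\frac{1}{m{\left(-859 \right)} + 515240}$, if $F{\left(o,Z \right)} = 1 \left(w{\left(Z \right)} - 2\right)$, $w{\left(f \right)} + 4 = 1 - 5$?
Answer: $\frac{1}{515230} \approx 1.9409 \cdot 10^{-6}$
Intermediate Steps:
$w{\left(f \right)} = -8$ ($w{\left(f \right)} = -4 + \left(1 - 5\right) = -4 - 4 = -8$)
$K = -3$ ($K = -6 + 3 = -3$)
$V{\left(j \right)} = 2 j$
$F{\left(o,Z \right)} = -10$ ($F{\left(o,Z \right)} = 1 \left(-8 - 2\right) = 1 \left(-10\right) = -10$)
$m{\left(d \right)} = -10$
$\frac{1}{m{\left(-859 \right)} + 515240} = \frac{1}{-10 + 515240} = \frac{1}{515230}$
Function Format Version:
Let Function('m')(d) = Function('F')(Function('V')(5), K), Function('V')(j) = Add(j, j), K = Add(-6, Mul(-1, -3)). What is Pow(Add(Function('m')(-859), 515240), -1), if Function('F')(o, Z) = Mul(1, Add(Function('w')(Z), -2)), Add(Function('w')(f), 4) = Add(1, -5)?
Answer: Rational(1, 515230) ≈ 1.9409e-6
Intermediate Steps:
Function('w')(f) = -8 (Function('w')(f) = Add(-4, Add(1, -5)) = Add(-4, -4) = -8)
K = -3 (K = Add(-6, 3) = -3)
Function('V')(j) = Mul(2, j)
Function('F')(o, Z) = -10 (Function('F')(o, Z) = Mul(1, Add(-8, -2)) = Mul(1, -10) = -10)
Function('m')(d) = -10
Pow(Add(Function('m')(-859), 515240), -1) = Pow(Add(-10, 515240), -1) = Pow(515230, -1) = Rational(1, 515230)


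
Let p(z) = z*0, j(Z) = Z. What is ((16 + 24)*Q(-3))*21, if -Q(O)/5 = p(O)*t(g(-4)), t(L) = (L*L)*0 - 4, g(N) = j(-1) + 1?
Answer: 0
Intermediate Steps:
g(N) = 0 (g(N) = -1 + 1 = 0)
p(z) = 0
t(L) = -4 (t(L) = L**2*0 - 4 = 0 - 4 = -4)
Q(O) = 0 (Q(O) = -0*(-4) = -5*0 = 0)
((16 + 24)*Q(-3))*21 = ((16 + 24)*0)*21 = (40*0)*21 = 0*21 = 0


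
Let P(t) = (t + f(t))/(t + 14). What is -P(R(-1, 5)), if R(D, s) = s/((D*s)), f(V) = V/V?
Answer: 0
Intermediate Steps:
f(V) = 1
R(D, s) = 1/D (R(D, s) = s*(1/(D*s)) = 1/D)
P(t) = (1 + t)/(14 + t) (P(t) = (t + 1)/(t + 14) = (1 + t)/(14 + t))
-P(R(-1, 5)) = -(1 + 1/(-1))/(14 + 1/(-1)) = -(1 - 1)/(14 - 1) = -0/13 = -1*0 = 0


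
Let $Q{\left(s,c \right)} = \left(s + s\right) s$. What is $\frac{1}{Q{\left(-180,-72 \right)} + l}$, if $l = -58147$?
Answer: $\frac{1}{6653} \approx 0.00015031$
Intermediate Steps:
$Q{\left(s,c \right)} = 2 s^{2}$ ($Q{\left(s,c \right)} = 2 s s = 2 s^{2}$)
$\frac{1}{Q{\left(-180,-72 \right)} + l} = \frac{1}{2 \left(-180\right)^{2} - 58147} = \frac{1}{2 \cdot 32400 - 58147} = \frac{1}{64800 - 58147} = \frac{1}{6653}$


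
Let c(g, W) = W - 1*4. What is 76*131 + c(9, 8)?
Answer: 9960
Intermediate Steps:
c(g, W) = -4 + W (c(g, W) = W - 4 = -4 + W)
76*131 + c(9, 8) = 76*131 + (-4 + 8) = 9956 + 4 = 9960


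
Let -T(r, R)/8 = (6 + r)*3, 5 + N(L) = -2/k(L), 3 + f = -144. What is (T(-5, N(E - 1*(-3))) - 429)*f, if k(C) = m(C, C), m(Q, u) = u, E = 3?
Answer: 66591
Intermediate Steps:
f = -147 (f = -3 - 144 = -147)
k(C) = C
N(L) = -5 - 2/L
T(r, R) = -144 - 24*r (T(r, R) = -8*(6 + r)*3 = -8*(18 + 3*r) = -144 - 24*r)
(T(-5, N(E - 1*(-3))) - 429)*f = ((-144 - 24*(-5)) - 429)*(-147) = ((-144 + 120) - 429)*(-147) = (-24 - 429)*(-147) = -453*(-147) = 66591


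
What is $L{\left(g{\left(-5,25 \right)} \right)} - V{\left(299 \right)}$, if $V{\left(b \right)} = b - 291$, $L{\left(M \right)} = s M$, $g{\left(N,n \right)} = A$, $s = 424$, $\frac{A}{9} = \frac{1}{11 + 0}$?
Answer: $\frac{3728}{11} \approx 338.91$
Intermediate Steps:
$A = \frac{9}{11}$ ($A = \frac{9}{11 + 0} = \frac{9}{11} \approx 0.81818$)
$g{\left(N,n \right)} = \frac{9}{11}$
$L{\left(M \right)} = 424 M$
$V{\left(b \right)} = -291 + b$ ($V{\left(b \right)} = b - 291 = -291 + b$)
$L{\left(g{\left(-5,25 \right)} \right)} - V{\left(299 \right)} = 424 \cdot \frac{9}{11} - \left(-291 + 299\right) = \frac{3816}{11} - 8 = \frac{3728}{11}$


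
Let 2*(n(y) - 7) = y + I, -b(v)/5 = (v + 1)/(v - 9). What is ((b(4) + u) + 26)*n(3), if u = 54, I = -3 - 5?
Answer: 765/2 ≈ 382.50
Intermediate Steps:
I = -8
b(v) = -5*(1 + v)/(-9 + v) (b(v) = -5*(v + 1)/(v - 9) = -5*(1 + v)/(-9 + v))
n(y) = 3 + y/2 (n(y) = 7 + (y - 8)/2 = 7 + (-8 + y)/2 = 7 + (-4 + y/2) = 3 + y/2)
((b(4) + u) + 26)*n(3) = ((5*(-1 - 1*4)/(-9 + 4) + 54) + 26)*(3 + (½)*3) = ((5*(-1 - 4)/(-5) + 54) + 26)*(3 + 3/2) = ((5*(-⅕)*(-5) + 54) + 26)*(9/2) = ((5 + 54) + 26)*(9/2) = (59 + 26)*(9/2) = 85*(9/2) = 765/2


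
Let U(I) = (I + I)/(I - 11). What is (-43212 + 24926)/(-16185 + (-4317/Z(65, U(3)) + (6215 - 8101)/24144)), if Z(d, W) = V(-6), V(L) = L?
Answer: 220748592/186700459 ≈ 1.1824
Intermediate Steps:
U(I) = 2*I/(-11 + I) (U(I) = (2*I)/(-11 + I) = 2*I/(-11 + I))
Z(d, W) = -6
(-43212 + 24926)/(-16185 + (-4317/Z(65, U(3)) + (6215 - 8101)/24144)) = (-43212 + 24926)/(-16185 + (-4317/(-6) + (6215 - 8101)/24144)) = -18286/(-16185 + (-4317*(-1/6) - 1886*1/24144)) = -18286/(-16185 + (1439/2 - 943/12072)) = -18286/(-16185 + 8684861/12072) = -18286/(-186700459/12072) = -18286*(-12072/186700459) = 220748592/186700459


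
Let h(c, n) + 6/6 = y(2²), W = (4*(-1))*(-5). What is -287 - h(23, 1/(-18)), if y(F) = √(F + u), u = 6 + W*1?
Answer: -286 - √30 ≈ -291.48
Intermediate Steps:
W = 20 (W = -4*(-5) = 20)
u = 26 (u = 6 + 20*1 = 6 + 20 = 26)
y(F) = √(26 + F) (y(F) = √(F + 26) = √(26 + F))
h(c, n) = -1 + √30 (h(c, n) = -1 + √(26 + 2²) = -1 + √(26 + 4) = -1 + √30)
-287 - h(23, 1/(-18)) = -287 - (-1 + √30) = -287 + (1 - √30) = -286 - √30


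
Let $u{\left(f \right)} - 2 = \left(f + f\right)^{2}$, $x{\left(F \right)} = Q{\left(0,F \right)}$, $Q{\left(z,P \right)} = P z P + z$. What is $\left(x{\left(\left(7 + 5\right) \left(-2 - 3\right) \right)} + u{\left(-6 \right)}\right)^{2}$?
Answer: $21316$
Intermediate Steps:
$Q{\left(z,P \right)} = z + z P^{2}$ ($Q{\left(z,P \right)} = z P^{2} + z = z + z P^{2}$)
$x{\left(F \right)} = 0$ ($x{\left(F \right)} = 0 \left(1 + F^{2}\right) = 0$)
$u{\left(f \right)} = 2 + 4 f^{2}$ ($u{\left(f \right)} = 2 + \left(f + f\right)^{2} = 2 + \left(2 f\right)^{2} = 2 + 4 f^{2}$)
$\left(x{\left(\left(7 + 5\right) \left(-2 - 3\right) \right)} + u{\left(-6 \right)}\right)^{2} = \left(0 + \left(2 + 4 \left(-6\right)^{2}\right)\right)^{2} = \left(0 + \left(2 + 4 \cdot 36\right)\right)^{2} = \left(0 + \left(2 + 144\right)\right)^{2} = \left(0 + 146\right)^{2} = 146^{2} = 21316$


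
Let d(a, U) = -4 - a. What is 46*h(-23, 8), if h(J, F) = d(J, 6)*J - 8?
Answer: -20470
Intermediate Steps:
h(J, F) = -8 + J*(-4 - J) (h(J, F) = (-4 - J)*J - 8 = J*(-4 - J) - 8 = -8 + J*(-4 - J))
46*h(-23, 8) = 46*(-8 - 1*(-23)*(4 - 23)) = 46*(-8 - 1*(-23)*(-19)) = 46*(-8 - 437) = 46*(-445) = -20470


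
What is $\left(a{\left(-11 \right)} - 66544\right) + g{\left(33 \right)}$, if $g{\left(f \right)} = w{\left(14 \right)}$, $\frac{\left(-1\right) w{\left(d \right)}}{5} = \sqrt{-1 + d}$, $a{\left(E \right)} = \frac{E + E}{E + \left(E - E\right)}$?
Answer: $-66542 - 5 \sqrt{13} \approx -66560.0$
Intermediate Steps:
$a{\left(E \right)} = 2$ ($a{\left(E \right)} = \frac{2 E}{E + 0} = \frac{2 E}{E} = 2$)
$w{\left(d \right)} = - 5 \sqrt{-1 + d}$
$g{\left(f \right)} = - 5 \sqrt{13}$ ($g{\left(f \right)} = - 5 \sqrt{-1 + 14} = - 5 \sqrt{13}$)
$\left(a{\left(-11 \right)} - 66544\right) + g{\left(33 \right)} = \left(2 - 66544\right) - 5 \sqrt{13} = -66542 - 5 \sqrt{13}$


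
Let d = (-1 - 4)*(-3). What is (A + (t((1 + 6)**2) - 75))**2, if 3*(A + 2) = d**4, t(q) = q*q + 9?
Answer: 368947264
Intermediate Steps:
t(q) = 9 + q**2 (t(q) = q**2 + 9 = 9 + q**2)
d = 15 (d = -5*(-3) = 15)
A = 16873 (A = -2 + (1/3)*15**4 = -2 + (1/3)*50625 = -2 + 16875 = 16873)
(A + (t((1 + 6)**2) - 75))**2 = (16873 + ((9 + ((1 + 6)**2)**2) - 75))**2 = (16873 + ((9 + (7**2)**2) - 75))**2 = (16873 + ((9 + 49**2) - 75))**2 = (16873 + ((9 + 2401) - 75))**2 = (16873 + (2410 - 75))**2 = (16873 + 2335)**2 = 19208**2 = 368947264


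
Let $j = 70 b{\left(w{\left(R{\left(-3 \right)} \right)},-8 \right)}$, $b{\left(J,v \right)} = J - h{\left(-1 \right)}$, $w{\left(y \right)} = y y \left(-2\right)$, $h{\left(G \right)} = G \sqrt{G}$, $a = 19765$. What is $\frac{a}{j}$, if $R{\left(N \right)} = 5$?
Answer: $- \frac{98825}{17507} - \frac{3953 i}{35014} \approx -5.6449 - 0.1129 i$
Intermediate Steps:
$h{\left(G \right)} = G^{\frac{3}{2}}$
$w{\left(y \right)} = - 2 y^{2}$ ($w{\left(y \right)} = y^{2} \left(-2\right) = - 2 y^{2}$)
$b{\left(J,v \right)} = i + J$ ($b{\left(J,v \right)} = J - \left(-1\right)^{\frac{3}{2}} = J - - i = J + i = i + J$)
$j = -3500 + 70 i$ ($j = 70 \left(i - 2 \cdot 5^{2}\right) = 70 \left(i - 50\right) = 70 \left(-50 + i\right) = -3500 + 70 i \approx -3500.0 + 70.0 i$)
$\frac{a}{j} = \frac{19765}{-3500 + 70 i} = 19765 \frac{-3500 - 70 i}{12254900} = \frac{3953 \left(-3500 - 70 i\right)}{2450980}$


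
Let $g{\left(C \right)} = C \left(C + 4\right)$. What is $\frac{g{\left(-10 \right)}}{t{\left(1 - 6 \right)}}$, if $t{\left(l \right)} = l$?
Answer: $-12$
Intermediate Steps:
$g{\left(C \right)} = C \left(4 + C\right)$
$\frac{g{\left(-10 \right)}}{t{\left(1 - 6 \right)}} = \frac{\left(-10\right) \left(4 - 10\right)}{1 - 6} = \frac{\left(-10\right) \left(-6\right)}{1 - 6} = \frac{60}{-5} = 60 \left(- \frac{1}{5}\right) = -12$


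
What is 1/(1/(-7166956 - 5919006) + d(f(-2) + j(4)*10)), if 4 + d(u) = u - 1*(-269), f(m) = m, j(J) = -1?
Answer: 13085962/3310748385 ≈ 0.0039526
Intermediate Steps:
d(u) = 265 + u (d(u) = -4 + (u - 1*(-269)) = -4 + (u + 269) = -4 + (269 + u) = 265 + u)
1/(1/(-7166956 - 5919006) + d(f(-2) + j(4)*10)) = 1/(1/(-7166956 - 5919006) + (265 + (-2 - 1*10))) = 1/(1/(-13085962) + (265 + (-2 - 10))) = 1/(-1/13085962 + (265 - 12)) = 1/(-1/13085962 + 253) = 1/(3310748385/13085962) = 13085962/3310748385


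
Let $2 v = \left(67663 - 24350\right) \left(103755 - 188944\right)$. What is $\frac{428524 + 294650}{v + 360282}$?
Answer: $- \frac{1446348}{3689070593} \approx -0.00039206$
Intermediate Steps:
$v = - \frac{3689791157}{2}$ ($v = \frac{\left(67663 - 24350\right) \left(103755 - 188944\right)}{2} = \frac{43313 \left(-85189\right)}{2} = \frac{1}{2} \left(-3689791157\right) = - \frac{3689791157}{2} \approx -1.8449 \cdot 10^{9}$)
$\frac{428524 + 294650}{v + 360282} = \frac{428524 + 294650}{- \frac{3689791157}{2} + 360282} = \frac{723174}{- \frac{3689070593}{2}} = 723174 \left(- \frac{2}{3689070593}\right) = - \frac{1446348}{3689070593}$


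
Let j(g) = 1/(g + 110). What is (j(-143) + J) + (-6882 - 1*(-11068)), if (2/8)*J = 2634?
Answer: 485825/33 ≈ 14722.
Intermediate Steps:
j(g) = 1/(110 + g)
J = 10536 (J = 4*2634 = 10536)
(j(-143) + J) + (-6882 - 1*(-11068)) = (1/(110 - 143) + 10536) + (-6882 - 1*(-11068)) = (1/(-33) + 10536) + (-6882 + 11068) = (-1/33 + 10536) + 4186 = 347687/33 + 4186 = 485825/33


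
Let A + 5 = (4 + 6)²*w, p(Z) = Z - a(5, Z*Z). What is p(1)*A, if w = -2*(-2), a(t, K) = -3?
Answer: 1580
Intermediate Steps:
w = 4
p(Z) = 3 + Z (p(Z) = Z - 1*(-3) = Z + 3 = 3 + Z)
A = 395 (A = -5 + (4 + 6)²*4 = -5 + 10²*4 = -5 + 100*4 = -5 + 400 = 395)
p(1)*A = (3 + 1)*395 = 4*395 = 1580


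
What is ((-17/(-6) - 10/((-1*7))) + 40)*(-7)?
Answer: -1859/6 ≈ -309.83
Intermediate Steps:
((-17/(-6) - 10/((-1*7))) + 40)*(-7) = ((-17*(-⅙) - 10/(-7)) + 40)*(-7) = ((17/6 - 10*(-⅐)) + 40)*(-7) = ((17/6 + 10/7) + 40)*(-7) = (179/42 + 40)*(-7) = (1859/42)*(-7) = -1859/6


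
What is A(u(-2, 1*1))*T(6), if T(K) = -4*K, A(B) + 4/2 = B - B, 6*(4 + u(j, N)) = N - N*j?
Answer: 48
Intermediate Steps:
u(j, N) = -4 + N/6 - N*j/6 (u(j, N) = -4 + (N - N*j)/6 = -4 + (N/6 - N*j/6) = -4 + N/6 - N*j/6)
A(B) = -2 (A(B) = -2 + (B - B) = -2 + 0 = -2)
A(u(-2, 1*1))*T(6) = -(-8)*6 = -2*(-24) = 48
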